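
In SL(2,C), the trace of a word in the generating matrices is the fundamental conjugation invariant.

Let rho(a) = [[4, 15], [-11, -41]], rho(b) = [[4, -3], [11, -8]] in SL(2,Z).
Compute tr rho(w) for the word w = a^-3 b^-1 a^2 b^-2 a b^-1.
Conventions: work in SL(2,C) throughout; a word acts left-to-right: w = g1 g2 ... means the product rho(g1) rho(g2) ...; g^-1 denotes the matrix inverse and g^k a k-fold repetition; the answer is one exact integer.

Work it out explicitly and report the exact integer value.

17547281562290

rho(a^-1) = [[-41, -15], [11, 4]]
... * rho(a^-1) = [[-41, -15], [11, 4]]  ->  [[1516, 555], [-407, -149]]
... * rho(a^-1) = [[-41, -15], [11, 4]]  ->  [[-56051, -20520], [15048, 5509]]
... * rho(b^-1) = [[-8, 3], [-11, 4]]  ->  [[674128, -250233], [-180983, 67180]]
... * rho(a) = [[4, 15], [-11, -41]]  ->  [[5449075, 20371473], [-1462912, -5469125]]
... * rho(a) = [[4, 15], [-11, -41]]  ->  [[-202289903, -753494268], [54308727, 202290445]]
... * rho(b^-1) = [[-8, 3], [-11, 4]]  ->  [[9906756172, -3620846781], [-2659664711, 972087961]]
... * rho(b^-1) = [[-8, 3], [-11, 4]]  ->  [[-39424734785, 15236881392], [10584350117, -4090642289]]
... * rho(a) = [[4, 15], [-11, -41]]  ->  [[-325304634452, -1216083158847], [87334465647, 326481585604]]
... * rho(b^-1) = [[-8, 3], [-11, 4]]  ->  [[15979351822933, -5840246538744], [-4289973166820, 1567929739357]]
tr = 15979351822933 + 1567929739357 = 17547281562290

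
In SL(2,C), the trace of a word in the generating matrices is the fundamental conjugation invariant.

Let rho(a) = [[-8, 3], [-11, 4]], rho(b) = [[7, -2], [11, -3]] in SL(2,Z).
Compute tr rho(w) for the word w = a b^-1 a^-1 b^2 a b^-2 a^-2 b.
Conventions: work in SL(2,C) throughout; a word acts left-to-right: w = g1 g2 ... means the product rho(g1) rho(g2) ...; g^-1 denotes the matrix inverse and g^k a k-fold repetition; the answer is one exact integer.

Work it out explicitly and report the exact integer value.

-6428

rho(a) = [[-8, 3], [-11, 4]]
... * rho(b^-1) = [[-3, 2], [-11, 7]]  ->  [[-9, 5], [-11, 6]]
... * rho(a^-1) = [[4, -3], [11, -8]]  ->  [[19, -13], [22, -15]]
... * rho(b) = [[7, -2], [11, -3]]  ->  [[-10, 1], [-11, 1]]
... * rho(b) = [[7, -2], [11, -3]]  ->  [[-59, 17], [-66, 19]]
... * rho(a) = [[-8, 3], [-11, 4]]  ->  [[285, -109], [319, -122]]
... * rho(b^-1) = [[-3, 2], [-11, 7]]  ->  [[344, -193], [385, -216]]
... * rho(b^-1) = [[-3, 2], [-11, 7]]  ->  [[1091, -663], [1221, -742]]
... * rho(a^-1) = [[4, -3], [11, -8]]  ->  [[-2929, 2031], [-3278, 2273]]
... * rho(a^-1) = [[4, -3], [11, -8]]  ->  [[10625, -7461], [11891, -8350]]
... * rho(b) = [[7, -2], [11, -3]]  ->  [[-7696, 1133], [-8613, 1268]]
tr = -7696 + 1268 = -6428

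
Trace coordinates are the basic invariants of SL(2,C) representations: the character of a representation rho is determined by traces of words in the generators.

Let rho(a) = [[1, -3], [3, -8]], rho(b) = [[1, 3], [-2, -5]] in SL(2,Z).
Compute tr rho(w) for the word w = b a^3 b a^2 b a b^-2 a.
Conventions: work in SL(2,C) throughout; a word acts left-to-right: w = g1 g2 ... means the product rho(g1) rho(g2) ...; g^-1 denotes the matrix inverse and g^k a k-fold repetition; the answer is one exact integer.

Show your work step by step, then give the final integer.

-6931486492

rho(b) = [[1, 3], [-2, -5]]
... * rho(a) = [[1, -3], [3, -8]]  ->  [[10, -27], [-17, 46]]
... * rho(a) = [[1, -3], [3, -8]]  ->  [[-71, 186], [121, -317]]
... * rho(a) = [[1, -3], [3, -8]]  ->  [[487, -1275], [-830, 2173]]
... * rho(b) = [[1, 3], [-2, -5]]  ->  [[3037, 7836], [-5176, -13355]]
... * rho(a) = [[1, -3], [3, -8]]  ->  [[26545, -71799], [-45241, 122368]]
... * rho(a) = [[1, -3], [3, -8]]  ->  [[-188852, 494757], [321863, -843221]]
... * rho(b) = [[1, 3], [-2, -5]]  ->  [[-1178366, -3040341], [2008305, 5181694]]
... * rho(a) = [[1, -3], [3, -8]]  ->  [[-10299389, 27857826], [17553387, -47478467]]
... * rho(b^-1) = [[-5, -3], [2, 1]]  ->  [[107212597, 58755993], [-182723869, -100138628]]
... * rho(b^-1) = [[-5, -3], [2, 1]]  ->  [[-418550999, -262881798], [713342089, 448032979]]
... * rho(a) = [[1, -3], [3, -8]]  ->  [[-1207196393, 3358707381], [2057441026, -5724290099]]
tr = -1207196393 + -5724290099 = -6931486492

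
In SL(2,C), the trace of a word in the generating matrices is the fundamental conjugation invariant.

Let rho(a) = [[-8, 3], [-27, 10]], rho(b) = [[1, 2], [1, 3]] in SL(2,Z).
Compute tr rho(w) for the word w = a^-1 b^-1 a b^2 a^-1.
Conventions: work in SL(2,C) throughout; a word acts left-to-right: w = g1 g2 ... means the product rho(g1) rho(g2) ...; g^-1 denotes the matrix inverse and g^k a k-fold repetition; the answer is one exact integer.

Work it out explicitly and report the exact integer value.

rho(a^-1) = [[10, -3], [27, -8]]
... * rho(b^-1) = [[3, -2], [-1, 1]]  ->  [[33, -23], [89, -62]]
... * rho(a) = [[-8, 3], [-27, 10]]  ->  [[357, -131], [962, -353]]
... * rho(b) = [[1, 2], [1, 3]]  ->  [[226, 321], [609, 865]]
... * rho(b) = [[1, 2], [1, 3]]  ->  [[547, 1415], [1474, 3813]]
... * rho(a^-1) = [[10, -3], [27, -8]]  ->  [[43675, -12961], [117691, -34926]]
tr = 43675 + -34926 = 8749

8749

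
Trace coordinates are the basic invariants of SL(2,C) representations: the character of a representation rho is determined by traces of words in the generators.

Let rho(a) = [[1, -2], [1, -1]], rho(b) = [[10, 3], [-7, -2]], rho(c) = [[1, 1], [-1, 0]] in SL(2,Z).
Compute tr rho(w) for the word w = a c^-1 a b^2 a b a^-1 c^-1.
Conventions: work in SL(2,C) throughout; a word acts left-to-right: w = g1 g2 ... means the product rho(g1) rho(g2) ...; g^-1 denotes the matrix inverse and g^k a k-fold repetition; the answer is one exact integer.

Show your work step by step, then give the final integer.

rho(a) = [[1, -2], [1, -1]]
... * rho(c^-1) = [[0, -1], [1, 1]]  ->  [[-2, -3], [-1, -2]]
... * rho(a) = [[1, -2], [1, -1]]  ->  [[-5, 7], [-3, 4]]
... * rho(b) = [[10, 3], [-7, -2]]  ->  [[-99, -29], [-58, -17]]
... * rho(b) = [[10, 3], [-7, -2]]  ->  [[-787, -239], [-461, -140]]
... * rho(a) = [[1, -2], [1, -1]]  ->  [[-1026, 1813], [-601, 1062]]
... * rho(b) = [[10, 3], [-7, -2]]  ->  [[-22951, -6704], [-13444, -3927]]
... * rho(a^-1) = [[-1, 2], [-1, 1]]  ->  [[29655, -52606], [17371, -30815]]
... * rho(c^-1) = [[0, -1], [1, 1]]  ->  [[-52606, -82261], [-30815, -48186]]
tr = -52606 + -48186 = -100792

-100792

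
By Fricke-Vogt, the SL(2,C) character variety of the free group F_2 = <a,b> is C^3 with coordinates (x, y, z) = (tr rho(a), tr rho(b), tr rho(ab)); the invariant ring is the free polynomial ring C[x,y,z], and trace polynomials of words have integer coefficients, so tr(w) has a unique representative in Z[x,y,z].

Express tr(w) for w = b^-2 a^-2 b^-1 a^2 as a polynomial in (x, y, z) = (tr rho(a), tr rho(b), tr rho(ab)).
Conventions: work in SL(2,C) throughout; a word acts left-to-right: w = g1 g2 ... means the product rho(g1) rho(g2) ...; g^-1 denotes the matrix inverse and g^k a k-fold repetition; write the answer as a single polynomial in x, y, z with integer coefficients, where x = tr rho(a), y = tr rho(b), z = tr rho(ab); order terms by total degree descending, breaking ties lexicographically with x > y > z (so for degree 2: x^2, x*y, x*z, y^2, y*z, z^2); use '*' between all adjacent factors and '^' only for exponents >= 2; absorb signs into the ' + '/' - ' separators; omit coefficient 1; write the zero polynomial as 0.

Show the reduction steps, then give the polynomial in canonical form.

x^3*y^2*z - x^4*y - x^2*y^3 - x^2*y*z^2 + 4*x^2*y + y^3 - 3*y

tr(a^2) = tr(a)*tr(a) - tr(1)  (reduce the a square) = x^2 - 2
tr(a^2 b) = tr(a)*tr(b a) - tr(b)  (reduce the a square) = x*z - y
tr(b^-1 a^2) = tr(a^2)*tr(b) - tr(a^2 b)  (eliminate b^-1) = x^2*y - x*z - y
tr(b^-1 a^2 b^-1) = tr(b^-1 a^2)*tr(b) - tr(b^-1 a^2 b)  (eliminate b^-1) = x^2*y^2 - x*y*z - x^2 - y^2 + 2
tr(a^3) = tr(a)*tr(a^2) - tr(a)  (reduce the a square) = x^3 - 3*x
tr(a^3 b) = tr(a)*tr(a b a) - tr(a b)  (reduce the a square) = x^2*z - x*y - z
tr(a^2 b^-1 a) = tr(a^3)*tr(b) - tr(a^3 b)  (eliminate b^-1) = x^3*y - x^2*z - 2*x*y + z
tr(b a b a) = tr(a b)*tr(a b) - tr(1)  (split on a) = z^2 - 2
tr(b a b) = tr(b)*tr(a b) - tr(a)  (reduce the b square) = y*z - x
tr(a b a^2 b) = tr(a)*tr(b a b a) - tr(b a b)  (reduce the a square) = x*z^2 - y*z - x
tr(a^2 b^-1 a b) = tr(a b a^2)*tr(b) - tr(a b a^2 b)  (eliminate b^-1) = x^2*y*z - x*y^2 - x*z^2 + x
tr(b^-1 a^2 b^-1 a) = tr(a^2 b^-1 a)*tr(b) - tr(a^2 b^-1 a b)  (eliminate b^-1) = x^3*y^2 - 2*x^2*y*z - x*y^2 + x*z^2 + y*z - x
tr(a^-1 b^-1 a^2 b^-1) = tr(b^-1 a^2 b^-1)*tr(a) - tr(b^-1 a^2 b^-1 a)  (eliminate a^-1) = x^2*y*z - x^3 - x*z^2 - y*z + 3*x
tr(b^-1 a) = tr(a)*tr(b) - tr(a b)  (eliminate b^-1) = x*y - z
tr(a^-1 b^-1 a^2 b^-2) = tr(a^-1 b^-1 a^2 b^-1)*tr(b) - tr(a^-1 b^-1 a^2)  (eliminate b^-1) = x^2*y^2*z - x^3*y - x*y*z^2 - y^2*z + 2*x*y + z
tr(b^-1 a^2 b^-2) = tr(b^-1 a^2 b^-1)*tr(b) - tr(b^-1 a^2)  (eliminate b^-1) = x^2*y^3 - x*y^2*z - 2*x^2*y - y^3 + x*z + 3*y
tr(b^-2 a^-2 b^-1 a^2) = tr(a^-1 b^-1 a^2 b^-2)*tr(a) - tr(a^-1 b^-1 a^2 b^-2 a)  (eliminate a^-1) = x^3*y^2*z - x^4*y - x^2*y^3 - x^2*y*z^2 + 4*x^2*y + y^3 - 3*y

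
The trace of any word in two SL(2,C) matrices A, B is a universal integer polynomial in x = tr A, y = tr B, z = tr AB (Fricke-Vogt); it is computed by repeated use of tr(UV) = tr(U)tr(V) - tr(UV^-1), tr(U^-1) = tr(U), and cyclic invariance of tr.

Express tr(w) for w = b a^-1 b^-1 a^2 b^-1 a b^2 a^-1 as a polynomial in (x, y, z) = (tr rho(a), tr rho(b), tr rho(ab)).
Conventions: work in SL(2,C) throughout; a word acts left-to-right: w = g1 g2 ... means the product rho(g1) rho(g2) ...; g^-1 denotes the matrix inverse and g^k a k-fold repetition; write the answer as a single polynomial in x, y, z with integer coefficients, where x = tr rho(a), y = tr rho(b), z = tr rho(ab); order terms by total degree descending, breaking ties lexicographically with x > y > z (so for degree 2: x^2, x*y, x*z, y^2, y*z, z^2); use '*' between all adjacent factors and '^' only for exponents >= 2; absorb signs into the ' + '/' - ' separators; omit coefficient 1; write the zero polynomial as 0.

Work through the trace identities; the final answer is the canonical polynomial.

-x^4*y^4*z + x^5*y^3 + x^3*y^5 + 3*x^3*y^3*z^2 - 2*x^4*y^2*z - x^2*y^4*z - 3*x^2*y^2*z^3 - 5*x^3*y^3 + x^3*y*z^2 - x*y^5 - x*y^3*z^2 + x*y*z^4 + 9*x^2*y^2*z + y^4*z + y^2*z^3 + 4*x*y^3 - 4*x*y*z^2 - 4*y^2*z + z

trace(b^2 a) = trace(b)*trace(a b) - trace(a) = y*z - x
use: trace(b^2) = trace(b)*trace(b) - trace(1) = y^2 - 2
apply: trace(a^2 b^2) = trace(a)*trace(b^2 a) - trace(b^2) = x*y*z - x^2 - y^2 + 2
trace(b a^3 b) = trace(a)*trace(a b^2 a) - trace(a b^2) = x^2*y*z - x^3 - x*y^2 - y*z + 3*x
trace(b a^2) = trace(a)*trace(b a) - trace(b) = x*z - y
trace(b a^3) = trace(a)*trace(b a^2) - trace(b a) = x^2*z - x*y - z
apply: trace(a b^3 a^2) = trace(b)*trace(b a^3 b) - trace(b a^3) = x^2*y^2*z - x^3*y - x*y^3 - x^2*z - y^2*z + 4*x*y + z
trace(a b^3 a) = trace(b)*trace(a^2 b^2) - trace(a^2 b) = x*y^2*z - x^2*y - y^3 - x*z + 3*y
trace(a^3 b^3 a) = trace(a)*trace(a b^3 a^2) - trace(a b^3 a) = x^3*y^2*z - x^4*y - x^2*y^3 - x^3*z - 2*x*y^2*z + 5*x^2*y + y^3 + 2*x*z - 3*y
use: trace(b a b a) = trace(a b)*trace(a b) - trace(1)   [split at repeated a] = z^2 - 2
trace(a b a^2 b) = trace(a)*trace(b a b a) - trace(b a b) = x*z^2 - y*z - x
trace(b a b a^2 b) = trace(b)*trace(a b a^2 b) - trace(a b a^2) = x*y*z^2 - x^2*z - y^2*z + z
apply: trace(b^3 a b a^2) = trace(b)*trace(b a b a^2 b) - trace(b a b a^2) = x*y^2*z^2 - x^2*y*z - y^3*z - x*z^2 + 2*y*z + x
trace(b a b a b) = trace(b)*trace(a b a b) - trace(a b a) = y*z^2 - x*z - y
apply: trace(b^3 a b a) = trace(b)*trace(b a b a b) - trace(b a b a) = y^2*z^2 - x*y*z - y^2 - z^2 + 2
trace(a^3 b^3 a b) = trace(a)*trace(b^3 a b a^2) - trace(b^3 a b a) = x^2*y^2*z^2 - x^3*y*z - x*y^3*z - x^2*z^2 - y^2*z^2 + 3*x*y*z + x^2 + y^2 + z^2 - 2
trace(b a b^-1 a^3 b^2) = trace(a^3 b^3 a)*trace(b) - trace(a^3 b^3 a b) = x^3*y^3*z - x^4*y^2 - x^2*y^4 - x^2*y^2*z^2 - x*y^3*z + 5*x^2*y^2 + x^2*z^2 + y^4 + y^2*z^2 - x*y*z - x^2 - 4*y^2 - z^2 + 2
use: trace(a b a^3 b) = trace(a)*trace(a b a b a) - trace(a b a b) = x^2*z^2 - x*y*z - x^2 - z^2 + 2
trace(a b a^3) = trace(a)*trace(b a^3) - trace(b a^2) = x^3*z - x^2*y - 2*x*z + y
use: trace(a^2 b^2 a b a) = trace(b)*trace(a b a^3 b) - trace(a b a^3) = x^2*y*z^2 - x^3*z - x*y^2*z - y*z^2 + 2*x*z + y
apply: trace(a^3 b^2 a b a) = trace(a)*trace(a^2 b^2 a b a) - trace(a^2 b^2 a b) = x^3*y*z^2 - x^4*z - x^2*y^2*z - 2*x*y*z^2 + 3*x^2*z + y^2*z + x*y - z
trace(a b a b a b) = trace(a b)*trace(a b a b) - trace(a^-1 b^-1)   [split at repeated a] = z^3 - 3*z
trace(b^2 a b a b a) = trace(b)*trace(a b a b a b) - trace(a b a b a) = y*z^3 - x*z^2 - 2*y*z + x
use: trace(a b^2 a b a b a) = trace(a)*trace(b^2 a b a b a) - trace(b^2 a b a b) = x*y*z^3 - x^2*z^2 - y^2*z^2 - x*y*z + x^2 + y^2 + z^2 - 2
apply: trace(a^3 b^2 a b a b) = trace(a)*trace(a b^2 a b a b a) - trace(a b^2 a b a b) = x^2*y*z^3 - x^3*z^2 - x*y^2*z^2 - x^2*y*z - y*z^3 + x^3 + x*y^2 + 2*x*z^2 + 2*y*z - 3*x
trace(b a b^-1 a^3 b^2 a) = trace(a^3 b^2 a b a)*trace(b) - trace(a^3 b^2 a b a b) = x^3*y^2*z^2 - x^4*y*z - x^2*y^3*z - x^2*y*z^3 + x^3*z^2 - x*y^2*z^2 + 4*x^2*y*z + y^3*z + y*z^3 - x^3 - 2*x*z^2 - 3*y*z + 3*x
apply: trace(b^-1 a^3 b^2 a^-1 b a) = trace(b a b^-1 a^3 b^2)*trace(a) - trace(b a b^-1 a^3 b^2 a) = x^4*y^3*z - x^5*y^2 - x^3*y^4 - 2*x^3*y^2*z^2 + x^4*y*z + x^2*y*z^3 + 5*x^3*y^2 + x*y^4 + 2*x*y^2*z^2 - 5*x^2*y*z - y^3*z - y*z^3 - 4*x*y^2 + x*z^2 + 3*y*z - x
trace(a b^2 a^-1 b a^-1 b^-1 a^2) = trace(b^-1 a^3 b^2 a^-1 b)*trace(a) - trace(b^-1 a^3 b^2 a^-1 b a) = -x^4*y^3*z + x^5*y^2 + x^3*y^4 + 2*x^3*y^2*z^2 - x^4*y*z - x^2*y*z^3 - 5*x^3*y^2 - x*y^4 - 2*x*y^2*z^2 + 6*x^2*y*z + y^3*z + y*z^3 - x^3 + 3*x*y^2 - x*z^2 - 3*y*z + 3*x
use: trace(a b a b^2 a) = trace(b)*trace(a^2 b a b) - trace(a^2 b a) = x*y*z^2 - x^2*z - y^2*z + z
apply: trace(b a^3 b a b) = trace(a)*trace(a b a b^2 a) - trace(a b a b^2) = x^2*y*z^2 - x^3*z - x*y^2*z - y*z^2 + 2*x*z + y
apply: trace(b a^3 b a b^2) = trace(b)*trace(b a^3 b a b) - trace(b a^3 b a) = x^2*y^2*z^2 - x^3*y*z - x*y^3*z - x^2*z^2 - y^2*z^2 + 3*x*y*z + x^2 + y^2 + z^2 - 2
trace(a b a b a b a) = trace(a)*trace(b a b a b a) - trace(b a b a b) = x*z^3 - y*z^2 - 2*x*z + y
apply: trace(a b a^3 b a b) = trace(a)*trace(a b a b a b a) - trace(a b a b a b) = x^2*z^3 - x*y*z^2 - 2*x^2*z - z^3 + x*y + 3*z
trace(a b a^2 b a) = trace(a)*trace(b a^2 b a) - trace(b a^2 b) = x^2*z^2 - 2*x*y*z + y^2 - 2
apply: trace(a b a^3 b a) = trace(a)*trace(a b a^2 b a) - trace(a b a^2 b) = x^3*z^2 - 2*x^2*y*z + x*y^2 - x*z^2 + y*z - x
use: trace(b a^3 b a b^2 a) = trace(b)*trace(a b a^3 b a b) - trace(a b a^3 b a) = x^2*y*z^3 - x^3*z^2 - x*y^2*z^2 - y*z^3 + x*z^2 + 2*y*z + x
trace(a^2 b a b^2 a^-1 b a) = trace(b a^3 b a b^2)*trace(a) - trace(b a^3 b a b^2 a) = x^3*y^2*z^2 - x^4*y*z - x^2*y^3*z - x^2*y*z^3 + 3*x^2*y*z + y*z^3 + x^3 + x*y^2 - 2*y*z - 3*x
use: trace(b a b^2 a b) = trace(b)*trace(a b^2 a b) - trace(a b^2 a) = y^2*z^2 - 2*x*y*z + x^2 - 2
use: trace(b a b a^2 b a b) = trace(a)*trace(b a b^2 a b a) - trace(b a b^2 a b) = x*y*z^3 - x^2*z^2 - y^2*z^2 + 2
use: trace(b a b a^2 b a b^2) = trace(b)*trace(b a b a^2 b a b) - trace(b a b a^2 b a) = x*y^2*z^3 - x^2*y*z^2 - y^3*z^2 - x*z^3 + y*z^2 + 2*x*z + y
use: trace(b a b a b a b a) = trace(a b a b a b)*trace(a b) - trace(b a b a)   [split at repeated a] = z^4 - 4*z^2 + 2
use: trace(a b a b a^2 b a b) = trace(a)*trace(b a b a b a b a) - trace(b a b a b a b) = x*z^4 - y*z^3 - 3*x*z^2 + 2*y*z + x
apply: trace(a b a b a^2 b a) = trace(a)*trace(b a^2 b a b a) - trace(b a^2 b a b) = x^2*z^3 - 2*x*y*z^2 - x^2*z + y^2*z + x*y - z
apply: trace(b a b a^2 b a b^2 a) = trace(b)*trace(a b a b a^2 b a b) - trace(a b a b a^2 b a) = x*y*z^4 - x^2*z^3 - y^2*z^3 - x*y*z^2 + x^2*z + y^2*z + z
use: trace(a^2 b a b^2 a^-1 b a b) = trace(b a b a^2 b a b^2)*trace(a) - trace(b a b a^2 b a b^2 a) = x^2*y^2*z^3 - x^3*y*z^2 - x*y^3*z^2 - x*y*z^4 + y^2*z^3 + 2*x*y*z^2 + x^2*z - y^2*z + x*y - z
trace(b^-1 a^2 b a b^2 a^-1 b a) = trace(a^2 b a b^2 a^-1 b a)*trace(b) - trace(a^2 b a b^2 a^-1 b a b) = x^3*y^3*z^2 - x^4*y^2*z - x^2*y^4*z - 2*x^2*y^2*z^3 + x^3*y*z^2 + x*y^3*z^2 + x*y*z^4 + 3*x^2*y^2*z + x^3*y + x*y^3 - 2*x*y*z^2 - x^2*z - y^2*z - 4*x*y + z
use: trace(a b^2 a^-1 b a^-1 b^-1 a^2 b) = trace(b^-1 a^2 b a b^2 a^-1 b)*trace(a) - trace(b^-1 a^2 b a b^2 a^-1 b a) = -x^3*y^3*z^2 + x^4*y^2*z + x^2*y^4*z + 2*x^2*y^2*z^3 - x^3*y*z^2 - x*y^3*z^2 - x*y*z^4 - 3*x^2*y^2*z - x^3*y - x*y^3 + 3*x*y*z^2 + y^2*z + 3*x*y - z
apply: trace(b a^-1 b^-1 a^2 b^-1 a b^2 a^-1) = trace(a b^2 a^-1 b a^-1 b^-1 a^2)*trace(b) - trace(a b^2 a^-1 b a^-1 b^-1 a^2 b) = -x^4*y^4*z + x^5*y^3 + x^3*y^5 + 3*x^3*y^3*z^2 - 2*x^4*y^2*z - x^2*y^4*z - 3*x^2*y^2*z^3 - 5*x^3*y^3 + x^3*y*z^2 - x*y^5 - x*y^3*z^2 + x*y*z^4 + 9*x^2*y^2*z + y^4*z + y^2*z^3 + 4*x*y^3 - 4*x*y*z^2 - 4*y^2*z + z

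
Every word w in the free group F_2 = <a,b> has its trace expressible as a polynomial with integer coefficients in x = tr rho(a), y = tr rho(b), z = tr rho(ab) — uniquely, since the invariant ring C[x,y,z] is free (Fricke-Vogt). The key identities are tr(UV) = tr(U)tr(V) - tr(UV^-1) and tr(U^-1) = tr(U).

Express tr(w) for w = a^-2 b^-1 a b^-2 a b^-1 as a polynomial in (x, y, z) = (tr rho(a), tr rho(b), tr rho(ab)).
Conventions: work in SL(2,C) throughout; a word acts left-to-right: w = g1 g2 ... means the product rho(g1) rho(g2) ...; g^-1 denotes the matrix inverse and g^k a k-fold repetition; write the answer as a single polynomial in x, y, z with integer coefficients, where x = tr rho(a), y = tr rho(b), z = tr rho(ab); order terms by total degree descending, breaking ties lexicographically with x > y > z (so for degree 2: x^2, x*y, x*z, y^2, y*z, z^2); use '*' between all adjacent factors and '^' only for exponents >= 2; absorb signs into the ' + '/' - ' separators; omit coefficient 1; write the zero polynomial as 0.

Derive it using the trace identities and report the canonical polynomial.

reduce: tr(b^-1) = tr(b) = y
tr(b a b) = tr(b) tr(a b) - tr(a)  (reduce the b square) = y*z - x
so tr(b a b a) = tr(a b) tr(a b) - tr(1)  (split on a) = z^2 - 2
reduce: tr(a b a^-1 b) = tr(b a b) tr(a) - tr(b a b a)  (eliminate a^-1) = x*y*z - x^2 - z^2 + 2
reduce: tr(a^-1 b^-1 a b) = tr(a b a^-1) tr(b) - tr(a b a^-1 b)  (eliminate b^-1) = -x*y*z + x^2 + y^2 + z^2 - 2
reduce: tr(b^-1 a b^-1 a^-1) = tr(a^-1 b^-1 a) tr(b) - tr(a^-1 b^-1 a b)  (eliminate b^-1) = x*y*z - x^2 - z^2 + 2
tr(a^2 b) = tr(a) tr(b a) - tr(b)  (reduce the a square) = x*z - y
so tr(a^2) = tr(a) tr(a) - tr(1)  (reduce the a square) = x^2 - 2
so tr(a b^2 a) = tr(b) tr(a^2 b) - tr(a^2)  (reduce the b square) = x*y*z - x^2 - y^2 + 2
tr(a b^2 a b) = tr(b) tr(a b a b) - tr(a b a)  (reduce the b square) = y*z^2 - x*z - y
so tr(b a b^-1 a b) = tr(a b^2 a) tr(b) - tr(a b^2 a b)  (eliminate b^-1) = x*y^2*z - x^2*y - y^3 - y*z^2 + x*z + 3*y
reduce: tr(a b a b a) = tr(a) tr(b a b a) - tr(b a b)  (reduce the a square) = x*z^2 - y*z - x
reduce: tr(a b a b a b) = tr(a b) tr(a b a b) - tr(a^-1 b^-1)  (split on a) = z^3 - 3*z
tr(b a b^-1 a b a) = tr(a b a b a) tr(b) - tr(a b a b a b)  (eliminate b^-1) = x*y*z^2 - y^2*z - z^3 - x*y + 3*z
tr(a^-1 b a b^-1 a b) = tr(b a b^-1 a b) tr(a) - tr(b a b^-1 a b a)  (eliminate a^-1) = x^2*y^2*z - x^3*y - x*y^3 - 2*x*y*z^2 + x^2*z + y^2*z + z^3 + 4*x*y - 3*z
tr(a^-1 b a b^-1 a b^-1) = tr(a^-1 b a b^-1 a) tr(b) - tr(a^-1 b a b^-1 a b)  (eliminate b^-1) = -x^2*y^2*z + x^3*y + x*y^3 + 2*x*y*z^2 - x^2*z - y^2*z - z^3 - 3*x*y + 3*z
tr(a b^-1 a) = tr(a^2) tr(b) - tr(a^2 b)  (eliminate b^-1) = x^2*y - x*z - y
tr(a b^-1 a b^-1 a^-2 b) = tr(a^-1 b a b^-1 a b^-1) tr(a) - tr(a^-1 b a b^-1 a b^-1 a)  (eliminate a^-1) = -x^3*y^2*z + x^4*y + x^2*y^3 + 2*x^2*y*z^2 - x^3*z - x*y^2*z - x*z^3 - 4*x^2*y + 4*x*z + y
tr(a b^-1 a^-2 b^-1 a b^-1) = tr(a b^-1 a b^-1 a^-2) tr(b) - tr(a b^-1 a b^-1 a^-2 b)  (eliminate b^-1) = x^3*y^2*z - x^4*y - x^2*y^3 - 2*x^2*y*z^2 + x^3*z + 2*x*y^2*z + x*z^3 + 3*x^2*y - y*z^2 - 4*x*z + y
tr(a b^-1) = tr(a) tr(b) - tr(a b)  (eliminate b^-1) = x*y - z
tr(a^-1 b a^2 b) = tr(b a^2 b) tr(a) - tr(b a^2 b a)  (eliminate a^-1) = x^2*y*z - x^3 - x*y^2 - x*z^2 + y*z + 3*x
reduce: tr(a^2 b^-1 a^-1 b) = tr(a^-1 b a^2) tr(b) - tr(a^-1 b a^2 b)  (eliminate b^-1) = -x^2*y*z + x^3 + x*y^2 + x*z^2 - 3*x
tr(a^-1 b^-1 a^2 b^-1) = tr(a^2 b^-1 a^-1) tr(b) - tr(a^2 b^-1 a^-1 b)  (eliminate b^-1) = x^2*y*z - x^3 - x*z^2 - y*z + 3*x
reduce: tr(b^-1 a^2 b^-1) = tr(b^-1 a^2) tr(b) - tr(b^-1 a^2 b)  (eliminate b^-1) = x^2*y^2 - x*y*z - x^2 - y^2 + 2
so tr(a b^-1 a^-2 b^-1 a) = tr(a^-1 b^-1 a^2 b^-1) tr(a) - tr(a^-1 b^-1 a^2 b^-1 a)  (eliminate a^-1) = x^3*y*z - x^4 - x^2*y^2 - x^2*z^2 + 4*x^2 + y^2 - 2
so tr(a^-2 b^-1 a b^-2 a b^-1) = tr(a b^-1 a^-2 b^-1 a b^-1) tr(b) - tr(a b^-1 a^-2 b^-1 a)  (eliminate b^-1) = x^3*y^3*z - x^4*y^2 - x^2*y^4 - 2*x^2*y^2*z^2 + 2*x*y^3*z + x*y*z^3 + x^4 + 4*x^2*y^2 + x^2*z^2 - y^2*z^2 - 4*x*y*z - 4*x^2 + 2

x^3*y^3*z - x^4*y^2 - x^2*y^4 - 2*x^2*y^2*z^2 + 2*x*y^3*z + x*y*z^3 + x^4 + 4*x^2*y^2 + x^2*z^2 - y^2*z^2 - 4*x*y*z - 4*x^2 + 2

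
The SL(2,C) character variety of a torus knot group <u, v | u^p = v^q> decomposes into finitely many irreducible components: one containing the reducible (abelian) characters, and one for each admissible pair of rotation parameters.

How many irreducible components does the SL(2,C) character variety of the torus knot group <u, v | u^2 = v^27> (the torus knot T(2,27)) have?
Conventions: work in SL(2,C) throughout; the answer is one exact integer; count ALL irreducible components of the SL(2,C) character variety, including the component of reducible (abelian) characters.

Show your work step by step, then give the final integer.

14

Gamma = < u, v | u^2 = v^27 > (torus knot T(2,27)); the central element u^2 = v^27 acts as +I or -I in any irreducible SL(2,C) representation.
So on each irreducible component the traces are pinned: tr(u) = 2*cos(pi*alpha/2) with 1 <= alpha <= 1, tr(v) = 2*cos(pi*beta/27) with 1 <= beta <= 26.
The two central values (-1)^alpha I and (-1)^beta I must be the same matrix, so alpha and beta share a parity.
Enumerate parity-matched pairs: 1*13 odd-odd plus 0*13 even-even gives 13.
Total: 13 irreducible-character components + 1 reducible (abelian) component = 14.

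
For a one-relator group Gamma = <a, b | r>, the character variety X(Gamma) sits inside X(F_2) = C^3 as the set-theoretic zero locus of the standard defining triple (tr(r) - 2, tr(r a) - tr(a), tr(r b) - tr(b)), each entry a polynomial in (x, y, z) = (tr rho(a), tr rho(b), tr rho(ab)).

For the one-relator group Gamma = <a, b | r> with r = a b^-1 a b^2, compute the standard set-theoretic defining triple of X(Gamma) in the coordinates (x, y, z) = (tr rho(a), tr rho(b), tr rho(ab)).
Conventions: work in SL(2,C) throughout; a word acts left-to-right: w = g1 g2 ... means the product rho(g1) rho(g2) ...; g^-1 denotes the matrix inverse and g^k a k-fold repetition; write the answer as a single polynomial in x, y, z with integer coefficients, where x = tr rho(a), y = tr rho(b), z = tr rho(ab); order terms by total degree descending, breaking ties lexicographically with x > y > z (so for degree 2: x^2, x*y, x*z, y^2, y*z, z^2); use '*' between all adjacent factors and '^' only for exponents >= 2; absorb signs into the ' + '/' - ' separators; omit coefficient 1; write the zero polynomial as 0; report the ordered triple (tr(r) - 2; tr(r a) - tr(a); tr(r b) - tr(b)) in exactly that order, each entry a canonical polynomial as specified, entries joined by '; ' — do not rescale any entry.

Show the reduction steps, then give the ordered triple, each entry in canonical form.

x*y^2*z - x^2*y - y^3 - y*z^2 + x*z + 3*y - 2; x^2*y^2*z - x^3*y - x*y^3 - x*y*z^2 + x^2*z + 3*x*y - x - z; x*y^3*z - x^2*y^2 - y^4 - y^2*z^2 + 4*y^2 + z^2 - y - 2

trace(b^2 a) = trace(b) trace(a b) - trace(a) = y*z - x
trace(b^2) = trace(b) trace(b) - trace(1) = y^2 - 2
trace(a b^2 a) = trace(a) trace(b^2 a) - trace(b^2) = x*y*z - x^2 - y^2 + 2
trace(a b a b) = trace(a b) trace(a b) - trace(1)   [split at repeated a] = z^2 - 2
trace(a b a) = trace(a) trace(b a) - trace(b) = x*z - y
trace(a b^2 a b) = trace(b) trace(a b a b) - trace(a b a) = y*z^2 - x*z - y
trace(a b^-1 a b^2) = trace(a b^2 a) trace(b) - trace(a b^2 a b) = x*y^2*z - x^2*y - y^3 - y*z^2 + x*z + 3*y
trace(a^3 b) = trace(a) trace(b a^2) - trace(b a) = x^2*z - x*y - z
trace(a^2) = trace(a) trace(a) - trace(1) = x^2 - 2
trace(a^3) = trace(a) trace(a^2) - trace(a) = x^3 - 3*x
trace(a b^2 a^2) = trace(b) trace(a^3 b) - trace(a^3) = x^2*y*z - x^3 - x*y^2 - y*z + 3*x
trace(a^2 b a b) = trace(a) trace(b a b a) - trace(b a b) = x*z^2 - y*z - x
trace(a b^2 a^2 b) = trace(b) trace(a^2 b a b) - trace(a^2 b a) = x*y*z^2 - x^2*z - y^2*z + z
trace(a b^-1 a b^2 a) = trace(a b^2 a^2) trace(b) - trace(a b^2 a^2 b) = x^2*y^2*z - x^3*y - x*y^3 - x*y*z^2 + x^2*z + 3*x*y - z
trace(b^3 a) = trace(b) trace(b a b) - trace(b a) = y^2*z - x*y - z
trace(b^3) = trace(b) trace(b^2) - trace(b) = y^3 - 3*y
trace(a b^3 a) = trace(a) trace(b^3 a) - trace(b^3) = x*y^2*z - x^2*y - y^3 - x*z + 3*y
trace(a b^3 a b) = trace(b) trace(a b a b^2) - trace(a b a b) = y^2*z^2 - x*y*z - y^2 - z^2 + 2
trace(a b^-1 a b^3) = trace(a b^3 a) trace(b) - trace(a b^3 a b) = x*y^3*z - x^2*y^2 - y^4 - y^2*z^2 + 4*y^2 + z^2 - 2
assemble the triple (trace(r) - 2; trace(r a) - x; trace(r b) - y)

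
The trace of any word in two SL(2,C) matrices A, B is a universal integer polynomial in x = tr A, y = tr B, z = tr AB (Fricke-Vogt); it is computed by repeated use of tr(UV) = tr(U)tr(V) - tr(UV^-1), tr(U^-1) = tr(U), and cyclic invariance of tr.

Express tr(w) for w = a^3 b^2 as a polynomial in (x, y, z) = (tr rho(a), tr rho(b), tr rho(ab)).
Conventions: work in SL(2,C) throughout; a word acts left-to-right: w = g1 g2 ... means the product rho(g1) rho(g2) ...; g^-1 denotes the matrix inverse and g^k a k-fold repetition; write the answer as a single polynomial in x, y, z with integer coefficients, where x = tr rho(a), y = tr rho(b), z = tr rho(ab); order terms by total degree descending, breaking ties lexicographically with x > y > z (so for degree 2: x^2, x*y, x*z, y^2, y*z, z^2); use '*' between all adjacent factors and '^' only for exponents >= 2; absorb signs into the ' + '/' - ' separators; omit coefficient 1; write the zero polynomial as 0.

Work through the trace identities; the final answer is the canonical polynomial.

x^2*y*z - x^3 - x*y^2 - y*z + 3*x

use: trace(b^2 a) = trace(b) trace(a b) - trace(a) = y*z - x
use: trace(b^2) = trace(b) trace(b) - trace(1) = y^2 - 2
trace(b^2 a^2) = trace(a) trace(b^2 a) - trace(b^2) = x*y*z - x^2 - y^2 + 2
use: trace(a^3 b^2) = trace(a) trace(b^2 a^2) - trace(b^2 a) = x^2*y*z - x^3 - x*y^2 - y*z + 3*x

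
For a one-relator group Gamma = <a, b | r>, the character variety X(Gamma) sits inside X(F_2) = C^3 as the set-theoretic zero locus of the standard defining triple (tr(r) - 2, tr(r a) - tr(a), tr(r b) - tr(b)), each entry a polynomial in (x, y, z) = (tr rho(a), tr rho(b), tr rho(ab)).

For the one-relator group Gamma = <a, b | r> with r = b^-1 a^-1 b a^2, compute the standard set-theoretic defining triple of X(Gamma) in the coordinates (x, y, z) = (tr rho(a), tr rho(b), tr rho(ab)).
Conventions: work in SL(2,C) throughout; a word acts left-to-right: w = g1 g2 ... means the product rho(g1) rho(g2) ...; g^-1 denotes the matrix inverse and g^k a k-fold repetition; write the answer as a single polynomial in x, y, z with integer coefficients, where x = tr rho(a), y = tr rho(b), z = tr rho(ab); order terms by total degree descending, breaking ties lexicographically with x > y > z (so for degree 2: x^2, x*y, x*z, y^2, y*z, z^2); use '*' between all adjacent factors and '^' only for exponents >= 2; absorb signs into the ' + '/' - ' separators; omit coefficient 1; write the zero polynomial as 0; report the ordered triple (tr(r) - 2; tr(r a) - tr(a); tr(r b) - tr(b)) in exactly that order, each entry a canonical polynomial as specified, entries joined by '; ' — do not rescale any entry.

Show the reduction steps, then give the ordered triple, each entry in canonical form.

-x^2*y*z + x^3 + x*y^2 + x*z^2 - 3*x - 2; -x^3*y*z + x^4 + x^2*y^2 + x^2*z^2 + x*y*z - 4*x^2 - y^2 - z^2 - x + 2; -y + z

trace(a^2) = trace(a) * trace(a) - trace(1)   [square of a] = x^2 - 2
trace(a b a) = trace(a) * trace(b a) - trace(b)   [square of a] = x*z - y
trace(a b a^2) = trace(a) * trace(a b a) - trace(a b)   [square of a] = x^2*z - x*y - z
trace(b a b a) = trace(b a) * trace(b a) - trace(1)   [split at a repeated b] = z^2 - 2
trace(b a b) = trace(b) * trace(a b) - trace(a)   [square of b] = y*z - x
trace(a b a^2 b) = trace(a) * trace(b a b a) - trace(b a b)   [square of a] = x*z^2 - y*z - x
trace(b a^2 b^-1 a) = trace(a b a^2) * trace(b) - trace(a b a^2 b)   [inverse elimination on b] = x^2*y*z - x*y^2 - x*z^2 + x
trace(b^-1 a^-1 b a^2) = trace(b a^2 b^-1) * trace(a) - trace(b a^2 b^-1 a)   [inverse elimination on a] = -x^2*y*z + x^3 + x*y^2 + x*z^2 - 3*x
trace(b^2 a^2) = trace(b) * trace(a^2 b) - trace(a^2)   [square of b] = x*y*z - x^2 - y^2 + 2
trace(b a^3 b) = trace(a) * trace(b^2 a^2) - trace(b^2 a)   [square of a] = x^2*y*z - x^3 - x*y^2 - y*z + 3*x
trace(b a^3 b a) = trace(a) * trace(b a b a^2) - trace(b a b a)   [square of a] = x^2*z^2 - x*y*z - x^2 - z^2 + 2
use: trace(a^-1 b a^3 b) = trace(b a^3 b) * trace(a) - trace(b a^3 b a)   [inverse elimination on a] = x^3*y*z - x^4 - x^2*y^2 - x^2*z^2 + 4*x^2 + z^2 - 2
trace(b^-1 a^-1 b a^3) = trace(a^-1 b a^3) * trace(b) - trace(a^-1 b a^3 b)   [inverse elimination on b] = -x^3*y*z + x^4 + x^2*y^2 + x^2*z^2 + x*y*z - 4*x^2 - y^2 - z^2 + 2
assemble the triple (trace(r) - 2; trace(r a) - x; trace(r b) - y)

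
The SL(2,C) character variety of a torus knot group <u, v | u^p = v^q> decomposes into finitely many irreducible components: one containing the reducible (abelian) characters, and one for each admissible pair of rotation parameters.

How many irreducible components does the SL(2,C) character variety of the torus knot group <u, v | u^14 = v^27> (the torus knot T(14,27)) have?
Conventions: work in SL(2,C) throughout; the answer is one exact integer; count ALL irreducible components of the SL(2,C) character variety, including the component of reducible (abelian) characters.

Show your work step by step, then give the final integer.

For T(14,27): irreducibility forces the central element u^14 = v^27 to one of +I, -I.
So on each irreducible component the traces are pinned: tr(u) = 2*cos(pi*alpha/14) with 1 <= alpha <= 13, tr(v) = 2*cos(pi*beta/27) with 1 <= beta <= 26.
u^14 = (-1)^alpha I and v^27 = (-1)^beta I must agree, so alpha and beta have equal parity.
Counting: 7 odd alphas x 13 odd betas + 6 even alphas x 13 even betas = 91 + 78 = 169.
That is 169 components of irreducible characters, and with the reducible (abelian) component the total is 170.

170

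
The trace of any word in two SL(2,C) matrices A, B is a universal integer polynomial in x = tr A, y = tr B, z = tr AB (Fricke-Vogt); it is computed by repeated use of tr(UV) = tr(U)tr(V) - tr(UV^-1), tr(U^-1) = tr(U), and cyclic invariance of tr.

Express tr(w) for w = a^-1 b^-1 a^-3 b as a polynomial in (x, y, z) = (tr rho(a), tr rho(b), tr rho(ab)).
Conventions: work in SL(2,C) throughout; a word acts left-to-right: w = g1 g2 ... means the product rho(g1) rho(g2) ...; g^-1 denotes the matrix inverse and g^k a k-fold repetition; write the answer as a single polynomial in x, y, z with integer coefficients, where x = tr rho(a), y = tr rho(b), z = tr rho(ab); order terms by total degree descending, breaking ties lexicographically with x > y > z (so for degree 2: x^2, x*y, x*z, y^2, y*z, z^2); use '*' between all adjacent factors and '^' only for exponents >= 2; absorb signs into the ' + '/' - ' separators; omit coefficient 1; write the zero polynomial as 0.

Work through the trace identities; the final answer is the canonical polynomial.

x^3*y*z - x^2*y^2 - x^2*z^2 - x*y*z + x^2 + y^2 + z^2 - 2

so tr(a^-1) = tr(a) = x
tr(a^-2) = tr(a^-1) tr(a) - tr(1) = x^2 - 2
tr(a b a) = tr(a) tr(b a) - tr(b) = x*z - y
reduce: tr(a b a b) = tr(a b) tr(a b) - tr(1) = z^2 - 2
so tr(b a b^-1 a) = tr(a b a) tr(b) - tr(a b a b) = x*y*z - y^2 - z^2 + 2
tr(b a b^-1 a^-1) = tr(b a b^-1) tr(a) - tr(b a b^-1 a) = -x*y*z + x^2 + y^2 + z^2 - 2
reduce: tr(b^-1 a^-2 b a) = tr(b a b^-1 a^-1) tr(a) - tr(b a b^-1) = -x^2*y*z + x^3 + x*y^2 + x*z^2 - 3*x
tr(b a^-1 b^-1 a^-2) = tr(b^-1 a^-2 b) tr(a) - tr(b^-1 a^-2 b a) = x^2*y*z - x*y^2 - x*z^2 + x
tr(a^-1 b^-1 a^-3 b) = tr(b a^-1 b^-1 a^-2) tr(a) - tr(b a^-1 b^-1 a^-1) = x^3*y*z - x^2*y^2 - x^2*z^2 - x*y*z + x^2 + y^2 + z^2 - 2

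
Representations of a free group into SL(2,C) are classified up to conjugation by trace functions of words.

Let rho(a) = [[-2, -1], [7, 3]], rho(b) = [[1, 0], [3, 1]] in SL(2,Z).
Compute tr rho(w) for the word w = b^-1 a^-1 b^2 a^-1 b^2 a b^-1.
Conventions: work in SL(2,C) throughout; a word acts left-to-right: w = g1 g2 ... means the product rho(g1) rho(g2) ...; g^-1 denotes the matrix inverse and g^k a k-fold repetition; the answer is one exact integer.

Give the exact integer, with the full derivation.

259

rho(b^-1) = [[1, 0], [-3, 1]]
... * rho(a^-1) = [[3, 1], [-7, -2]]  ->  [[3, 1], [-16, -5]]
... * rho(b) = [[1, 0], [3, 1]]  ->  [[6, 1], [-31, -5]]
... * rho(b) = [[1, 0], [3, 1]]  ->  [[9, 1], [-46, -5]]
... * rho(a^-1) = [[3, 1], [-7, -2]]  ->  [[20, 7], [-103, -36]]
... * rho(b) = [[1, 0], [3, 1]]  ->  [[41, 7], [-211, -36]]
... * rho(b) = [[1, 0], [3, 1]]  ->  [[62, 7], [-319, -36]]
... * rho(a) = [[-2, -1], [7, 3]]  ->  [[-75, -41], [386, 211]]
... * rho(b^-1) = [[1, 0], [-3, 1]]  ->  [[48, -41], [-247, 211]]
tr = 48 + 211 = 259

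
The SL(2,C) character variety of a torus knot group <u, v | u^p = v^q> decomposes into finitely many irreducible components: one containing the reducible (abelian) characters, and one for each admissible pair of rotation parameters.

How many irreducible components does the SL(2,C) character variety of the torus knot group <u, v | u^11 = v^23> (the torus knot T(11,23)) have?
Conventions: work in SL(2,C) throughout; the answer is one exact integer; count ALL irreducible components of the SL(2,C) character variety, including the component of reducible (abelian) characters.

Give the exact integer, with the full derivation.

111

Gamma = < u, v | u^11 = v^23 > (torus knot T(11,23)); the central element u^11 = v^23 acts as +I or -I in any irreducible SL(2,C) representation.
On an irreducible component, tr(u) is locked at 2*cos(pi*alpha/11) for some alpha in 1..10, and tr(v) at 2*cos(pi*beta/23) for some beta in 1..22.
The two central values (-1)^alpha I and (-1)^beta I must be the same matrix, so alpha and beta share a parity.
Enumerate parity-matched pairs: 5*11 odd-odd plus 5*11 even-even gives 110.
That is 110 components of irreducible characters, and with the reducible (abelian) component the total is 111.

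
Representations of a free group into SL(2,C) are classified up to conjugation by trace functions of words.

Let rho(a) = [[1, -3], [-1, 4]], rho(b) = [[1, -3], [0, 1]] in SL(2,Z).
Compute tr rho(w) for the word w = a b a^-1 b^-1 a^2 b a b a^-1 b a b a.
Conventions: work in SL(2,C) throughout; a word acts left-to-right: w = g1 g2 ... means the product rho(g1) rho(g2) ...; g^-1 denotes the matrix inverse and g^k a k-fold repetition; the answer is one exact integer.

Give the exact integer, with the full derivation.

-109765

rho(a) = [[1, -3], [-1, 4]]
... * rho(b) = [[1, -3], [0, 1]]  ->  [[1, -6], [-1, 7]]
... * rho(a^-1) = [[4, 3], [1, 1]]  ->  [[-2, -3], [3, 4]]
... * rho(b^-1) = [[1, 3], [0, 1]]  ->  [[-2, -9], [3, 13]]
... * rho(a) = [[1, -3], [-1, 4]]  ->  [[7, -30], [-10, 43]]
... * rho(a) = [[1, -3], [-1, 4]]  ->  [[37, -141], [-53, 202]]
... * rho(b) = [[1, -3], [0, 1]]  ->  [[37, -252], [-53, 361]]
... * rho(a) = [[1, -3], [-1, 4]]  ->  [[289, -1119], [-414, 1603]]
... * rho(b) = [[1, -3], [0, 1]]  ->  [[289, -1986], [-414, 2845]]
... * rho(a^-1) = [[4, 3], [1, 1]]  ->  [[-830, -1119], [1189, 1603]]
... * rho(b) = [[1, -3], [0, 1]]  ->  [[-830, 1371], [1189, -1964]]
... * rho(a) = [[1, -3], [-1, 4]]  ->  [[-2201, 7974], [3153, -11423]]
... * rho(b) = [[1, -3], [0, 1]]  ->  [[-2201, 14577], [3153, -20882]]
... * rho(a) = [[1, -3], [-1, 4]]  ->  [[-16778, 64911], [24035, -92987]]
tr = -16778 + -92987 = -109765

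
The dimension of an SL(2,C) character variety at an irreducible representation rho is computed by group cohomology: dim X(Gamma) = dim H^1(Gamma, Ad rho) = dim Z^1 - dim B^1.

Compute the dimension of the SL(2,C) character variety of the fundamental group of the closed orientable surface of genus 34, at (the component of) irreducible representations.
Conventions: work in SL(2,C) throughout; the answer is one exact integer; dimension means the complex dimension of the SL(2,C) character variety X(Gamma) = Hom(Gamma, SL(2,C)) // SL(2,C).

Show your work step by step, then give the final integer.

198

Gamma = pi_1(Sigma_34) = < a_1, b_1, ..., a_34, b_34 | prod [a_i, b_i] > has 2g = 68 generators and 1 relator.
Before the relator condition, cocycle space has dim 3*68 = 204.
d_2 is surjective at irreducible rho (its cokernel H^2 is dual to H^0 = 0), so dim Z^1 = 204 - 3 = 201.
As always at irreducible rho, dim B^1 = 3.
Hence dim X = 201 - 3 = 198.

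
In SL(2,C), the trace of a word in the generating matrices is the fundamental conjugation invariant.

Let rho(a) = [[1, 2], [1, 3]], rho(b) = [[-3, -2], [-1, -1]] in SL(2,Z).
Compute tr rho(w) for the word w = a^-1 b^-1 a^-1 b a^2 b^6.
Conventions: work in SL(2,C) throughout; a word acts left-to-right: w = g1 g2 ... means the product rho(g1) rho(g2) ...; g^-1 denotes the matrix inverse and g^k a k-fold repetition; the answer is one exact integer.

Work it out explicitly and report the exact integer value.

rho(a^-1) = [[3, -2], [-1, 1]]
... * rho(b^-1) = [[-1, 2], [1, -3]]  ->  [[-5, 12], [2, -5]]
... * rho(a^-1) = [[3, -2], [-1, 1]]  ->  [[-27, 22], [11, -9]]
... * rho(b) = [[-3, -2], [-1, -1]]  ->  [[59, 32], [-24, -13]]
... * rho(a) = [[1, 2], [1, 3]]  ->  [[91, 214], [-37, -87]]
... * rho(a) = [[1, 2], [1, 3]]  ->  [[305, 824], [-124, -335]]
... * rho(b) = [[-3, -2], [-1, -1]]  ->  [[-1739, -1434], [707, 583]]
... * rho(b) = [[-3, -2], [-1, -1]]  ->  [[6651, 4912], [-2704, -1997]]
... * rho(b) = [[-3, -2], [-1, -1]]  ->  [[-24865, -18214], [10109, 7405]]
... * rho(b) = [[-3, -2], [-1, -1]]  ->  [[92809, 67944], [-37732, -27623]]
... * rho(b) = [[-3, -2], [-1, -1]]  ->  [[-346371, -253562], [140819, 103087]]
... * rho(b) = [[-3, -2], [-1, -1]]  ->  [[1292675, 946304], [-525544, -384725]]
tr = 1292675 + -384725 = 907950

907950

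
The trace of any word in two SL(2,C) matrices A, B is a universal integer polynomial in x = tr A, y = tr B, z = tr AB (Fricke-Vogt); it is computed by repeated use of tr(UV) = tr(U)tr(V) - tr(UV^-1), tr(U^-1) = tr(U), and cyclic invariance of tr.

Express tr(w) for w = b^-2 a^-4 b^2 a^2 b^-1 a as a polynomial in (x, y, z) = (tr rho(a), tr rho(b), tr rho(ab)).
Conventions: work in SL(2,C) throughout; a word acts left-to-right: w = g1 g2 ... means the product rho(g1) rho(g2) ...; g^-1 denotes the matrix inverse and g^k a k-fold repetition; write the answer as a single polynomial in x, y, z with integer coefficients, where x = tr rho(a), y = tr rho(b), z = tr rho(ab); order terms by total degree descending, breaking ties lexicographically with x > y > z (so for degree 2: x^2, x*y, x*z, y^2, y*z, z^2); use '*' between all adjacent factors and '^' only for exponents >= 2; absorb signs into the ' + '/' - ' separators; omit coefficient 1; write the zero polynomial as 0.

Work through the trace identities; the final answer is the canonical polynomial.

-x^6*y^4*z + x^7*y^3 + x^5*y^5 + 2*x^5*y^3*z^2 - x^6*y^2*z + x^4*y^4*z - x^4*y^2*z^3 - 6*x^5*y^3 - 2*x^3*y^5 - 4*x^3*y^3*z^2 + 7*x^4*y^2*z + 2*x^2*y^4*z + 2*x^2*y^2*z^3 - x^5*y + 7*x^3*y^3 - x^3*y*z^2 - 10*x^2*y^2*z + 6*x^3*y + 2*x*y^3 + 2*x*y*z^2 - 8*x*y + z

apply: trace(a^2) = trace(a)*trace(a) - trace(1)  (reduce the a square) = x^2 - 2
trace(a^3) = trace(a)*trace(a^2) - trace(a)  (reduce the a square) = x^3 - 3*x
use: trace(b a^2) = trace(a)*trace(b a) - trace(b)  (reduce the a square) = x*z - y
trace(a^3 b) = trace(a)*trace(b a^2) - trace(b a)  (reduce the a square) = x^2*z - x*y - z
trace(a^2 b^2 a) = trace(b)*trace(a^3 b) - trace(a^3)  (reduce the b square) = x^2*y*z - x^3 - x*y^2 - y*z + 3*x
apply: trace(b^2 a) = trace(b)*trace(a b) - trace(a)  (reduce the b square) = y*z - x
use: trace(b^2) = trace(b)*trace(b) - trace(1)  (reduce the b square) = y^2 - 2
trace(a^2 b^2) = trace(a)*trace(b^2 a) - trace(b^2)  (reduce the a square) = x*y*z - x^2 - y^2 + 2
apply: trace(a b^2 a^3) = trace(a)*trace(a^2 b^2 a) - trace(a^2 b^2)  (reduce the a square) = x^3*y*z - x^4 - x^2*y^2 - 2*x*y*z + 4*x^2 + y^2 - 2
trace(a b a b) = trace(a b)*trace(a b) - trace(1)  (split on a) = z^2 - 2
apply: trace(b a b^2 a) = trace(b)*trace(a b a b) - trace(a b a)  (reduce the b square) = y*z^2 - x*z - y
trace(b a b^2) = trace(b)*trace(b a b) - trace(b a)  (reduce the b square) = y^2*z - x*y - z
trace(a b a b^2 a) = trace(a)*trace(b a b^2 a) - trace(b a b^2)  (reduce the a square) = x*y*z^2 - x^2*z - y^2*z + z
trace(a b^2 a^3 b) = trace(a)*trace(a b a b^2 a) - trace(a b a b^2)  (reduce the a square) = x^2*y*z^2 - x^3*z - x*y^2*z - y*z^2 + 2*x*z + y
apply: trace(b^-1 a b^2 a^3) = trace(a b^2 a^3)*trace(b) - trace(a b^2 a^3 b)  (eliminate b^-1) = x^3*y^2*z - x^4*y - x^2*y^3 - x^2*y*z^2 + x^3*z - x*y^2*z + 4*x^2*y + y^3 + y*z^2 - 2*x*z - 3*y
apply: trace(b^2 a^3 b^-2 a) = trace(b^-1 a b^2 a^3)*trace(b) - trace(b^-1 a b^2 a^3 b)  (eliminate b^-1) = x^3*y^3*z - x^4*y^2 - x^2*y^4 - x^2*y^2*z^2 - x*y^3*z + x^4 + 5*x^2*y^2 + y^4 + y^2*z^2 - 4*x^2 - 4*y^2 + 2
use: trace(a b^-2 a^-1 b^2 a^2) = trace(b^2 a^3 b^-2)*trace(a) - trace(b^2 a^3 b^-2 a)  (eliminate a^-1) = -x^3*y^3*z + x^4*y^2 + x^2*y^4 + x^2*y^2*z^2 + x*y^3*z - 5*x^2*y^2 - y^4 - y^2*z^2 + x^2 + 4*y^2 - 2
trace(b^2 a^2 b) = trace(b)*trace(b a^2 b) - trace(b a^2)  (reduce the b square) = x*y^2*z - x^2*y - y^3 - x*z + 3*y
trace(b a^2 b a) = trace(a)*trace(b a b a) - trace(b a b)  (reduce the a square) = x*z^2 - y*z - x
trace(b^2 a^2 b a b) = trace(b)*trace(b a^2 b a b) - trace(b a^2 b a)  (reduce the b square) = x*y^2*z^2 - x^2*y*z - y^3*z - x*z^2 + 2*y*z + x
use: trace(a b a b a b) = trace(a b)*trace(a b a b) - trace(a^-1 b^-1)  (split on a) = z^3 - 3*z
use: trace(b a b a b^2 a) = trace(b)*trace(a b a b a b) - trace(a b a b a)  (reduce the b square) = y*z^3 - x*z^2 - 2*y*z + x
use: trace(b a b a b^2) = trace(b)*trace(a b a b^2) - trace(a b a b)  (reduce the b square) = y^2*z^2 - x*y*z - y^2 - z^2 + 2
apply: trace(b^2 a^2 b a b a) = trace(a)*trace(b a b a b^2 a) - trace(b a b a b^2)  (reduce the a square) = x*y*z^3 - x^2*z^2 - y^2*z^2 - x*y*z + x^2 + y^2 + z^2 - 2
apply: trace(a^-1 b^2 a^2 b a b) = trace(b^2 a^2 b a b)*trace(a) - trace(b^2 a^2 b a b a)  (eliminate a^-1) = x^2*y^2*z^2 - x^3*y*z - x*y^3*z - x*y*z^3 + y^2*z^2 + 3*x*y*z - y^2 - z^2 + 2
use: trace(b^-1 a^-1 b^2 a^2 b a) = trace(a^-1 b^2 a^2 b a)*trace(b) - trace(a^-1 b^2 a^2 b a b)  (eliminate b^-1) = -x^2*y^2*z^2 + x^3*y*z + 2*x*y^3*z + x*y*z^3 - x^2*y^2 - y^4 - y^2*z^2 - 4*x*y*z + 4*y^2 + z^2 - 2
use: trace(a b^-2 a^-1 b^2 a^2 b) = trace(b^-1 a^-1 b^2 a^2 b a)*trace(b) - trace(b^-1 a^-1 b^2 a^2 b a b)  (eliminate b^-1) = -x^2*y^3*z^2 + x^3*y^2*z + 2*x*y^4*z + x*y^2*z^3 - x^2*y^3 - y^5 - y^3*z^2 - 5*x*y^2*z + x^2*y + 5*y^3 + y*z^2 + x*z - 5*y
trace(b^2 a^2 b^-1 a b^-2 a^-1) = trace(a b^-2 a^-1 b^2 a^2)*trace(b) - trace(a b^-2 a^-1 b^2 a^2 b)  (eliminate b^-1) = -x^3*y^4*z + x^4*y^3 + x^2*y^5 + 2*x^2*y^3*z^2 - x^3*y^2*z - x*y^4*z - x*y^2*z^3 - 4*x^2*y^3 + 5*x*y^2*z - y^3 - y*z^2 - x*z + 3*y
trace(a^2 b^-1 a) = trace(a^3)*trace(b) - trace(a^3 b)  (eliminate b^-1) = x^3*y - x^2*z - 2*x*y + z
trace(b^2 a^2 b^-1 a b^-2 a^-2) = trace(b^2 a^2 b^-1 a b^-2 a^-1)*trace(a) - trace(b^2 a^2 b^-1 a b^-2)  (eliminate a^-1) = -x^4*y^4*z + x^5*y^3 + x^3*y^5 + 2*x^3*y^3*z^2 - x^4*y^2*z - x^2*y^4*z - x^2*y^2*z^3 - 4*x^3*y^3 + 5*x^2*y^2*z - x^3*y - x*y^3 - x*y*z^2 + 5*x*y - z
apply: trace(a^-3 b^2 a^2 b^-1 a b^-2) = trace(b^2 a^2 b^-1 a b^-2 a^-2)*trace(a) - trace(b^2 a^2 b^-1 a b^-2 a^-1)  (eliminate a^-1) = -x^5*y^4*z + x^6*y^3 + x^4*y^5 + 2*x^4*y^3*z^2 - x^5*y^2*z - x^3*y^2*z^3 - 5*x^4*y^3 - x^2*y^5 - 2*x^2*y^3*z^2 + 6*x^3*y^2*z + x*y^4*z + x*y^2*z^3 - x^4*y + 3*x^2*y^3 - x^2*y*z^2 - 5*x*y^2*z + 5*x^2*y + y^3 + y*z^2 - 3*y
use: trace(b^-2 a^-4 b^2 a^2 b^-1 a) = trace(a^-3 b^2 a^2 b^-1 a b^-2)*trace(a) - trace(a^-3 b^2 a^2 b^-1 a b^-2 a)  (eliminate a^-1) = -x^6*y^4*z + x^7*y^3 + x^5*y^5 + 2*x^5*y^3*z^2 - x^6*y^2*z + x^4*y^4*z - x^4*y^2*z^3 - 6*x^5*y^3 - 2*x^3*y^5 - 4*x^3*y^3*z^2 + 7*x^4*y^2*z + 2*x^2*y^4*z + 2*x^2*y^2*z^3 - x^5*y + 7*x^3*y^3 - x^3*y*z^2 - 10*x^2*y^2*z + 6*x^3*y + 2*x*y^3 + 2*x*y*z^2 - 8*x*y + z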